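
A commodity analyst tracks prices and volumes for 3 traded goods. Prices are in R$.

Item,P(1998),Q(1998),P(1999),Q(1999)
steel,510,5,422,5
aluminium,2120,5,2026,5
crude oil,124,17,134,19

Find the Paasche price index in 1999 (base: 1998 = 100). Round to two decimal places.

Paasche price index uses current-period quantities as weights.
ΣP(1999)·Q(1999) = 422×5 + 2026×5 + 134×19 = 2110 + 10130 + 2546 = 14786
ΣP(1998)·Q(1999) = 510×5 + 2120×5 + 124×19 = 2550 + 10600 + 2356 = 15506
Index = 14786 / 15506 × 100 = 95.3566

95.36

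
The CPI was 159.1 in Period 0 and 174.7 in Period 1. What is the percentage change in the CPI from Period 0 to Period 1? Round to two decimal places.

9.81%

Change = (174.7 − 159.1) / 159.1 × 100
       = 15.6 / 159.1 × 100 = 9.8052%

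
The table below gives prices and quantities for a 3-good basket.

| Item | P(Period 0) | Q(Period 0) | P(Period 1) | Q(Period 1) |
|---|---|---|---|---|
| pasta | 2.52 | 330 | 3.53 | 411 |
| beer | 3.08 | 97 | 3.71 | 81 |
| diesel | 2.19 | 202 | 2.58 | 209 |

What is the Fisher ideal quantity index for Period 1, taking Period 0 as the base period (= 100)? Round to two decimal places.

111.39

Laspeyres component (base-period weights):
ΣP(Period 0)Q(Period 1) = 2.52×411 + 3.08×81 + 2.19×209 = 1035.72 + 249.48 + 457.71 = 1742.91
ΣP(Period 0)Q(Period 0) = 2.52×330 + 3.08×97 + 2.19×202 = 831.6 + 298.76 + 442.38 = 1572.74
L = 1742.91 / 1572.74 × 100 = 110.8200
Paasche component (current-period weights):
ΣP(Period 1)Q(Period 1) = 3.53×411 + 3.71×81 + 2.58×209 = 1450.83 + 300.51 + 539.22 = 2290.56
ΣP(Period 1)Q(Period 0) = 3.53×330 + 3.71×97 + 2.58×202 = 1164.9 + 359.87 + 521.16 = 2045.93
P = 2290.56 / 2045.93 × 100 = 111.9569
Fisher = √(L × P) = √(110.8200 × 111.9569) = 111.3870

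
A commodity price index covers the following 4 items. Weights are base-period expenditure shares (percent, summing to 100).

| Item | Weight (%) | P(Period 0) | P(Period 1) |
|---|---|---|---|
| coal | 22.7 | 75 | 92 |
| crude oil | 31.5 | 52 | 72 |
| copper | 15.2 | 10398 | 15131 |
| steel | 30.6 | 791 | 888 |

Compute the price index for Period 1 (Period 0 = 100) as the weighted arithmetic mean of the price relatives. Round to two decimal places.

coal: 22.7 × (92/75) = 22.7 × 1.226667 = 27.8453
crude oil: 31.5 × (72/52) = 31.5 × 1.384615 = 43.6154
copper: 15.2 × (15131/10398) = 15.2 × 1.455184 = 22.1188
steel: 30.6 × (888/791) = 30.6 × 1.122630 = 34.3525
Index = Σ wᵢ·(p₁ᵢ/p₀ᵢ) = 27.8453 + 43.6154 + 22.1188 + 34.3525 = 127.9320

127.93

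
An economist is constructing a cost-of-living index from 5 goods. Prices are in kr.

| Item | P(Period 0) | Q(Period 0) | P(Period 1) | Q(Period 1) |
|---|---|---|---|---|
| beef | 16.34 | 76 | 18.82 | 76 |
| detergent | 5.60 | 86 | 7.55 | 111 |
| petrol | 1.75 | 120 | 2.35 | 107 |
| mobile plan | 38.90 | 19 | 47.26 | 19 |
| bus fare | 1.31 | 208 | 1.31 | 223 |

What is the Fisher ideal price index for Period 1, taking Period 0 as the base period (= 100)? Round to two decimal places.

120.15

Laspeyres component (base-period weights):
ΣP(Period 1)Q(Period 0) = 18.82×76 + 7.55×86 + 2.35×120 + 47.26×19 + 1.31×208 = 1430.32 + 649.3 + 282 + 897.94 + 272.48 = 3532.04
ΣP(Period 0)Q(Period 0) = 16.34×76 + 5.60×86 + 1.75×120 + 38.90×19 + 1.31×208 = 1241.84 + 481.6 + 210 + 739.1 + 272.48 = 2945.02
L = 3532.04 / 2945.02 × 100 = 119.9326
Paasche component (current-period weights):
ΣP(Period 1)Q(Period 1) = 18.82×76 + 7.55×111 + 2.35×107 + 47.26×19 + 1.31×223 = 1430.32 + 838.05 + 251.45 + 897.94 + 292.13 = 3709.89
ΣP(Period 0)Q(Period 1) = 16.34×76 + 5.60×111 + 1.75×107 + 38.90×19 + 1.31×223 = 1241.84 + 621.6 + 187.25 + 739.1 + 292.13 = 3081.92
P = 3709.89 / 3081.92 × 100 = 120.3759
Fisher = √(L × P) = √(119.9326 × 120.3759) = 120.1541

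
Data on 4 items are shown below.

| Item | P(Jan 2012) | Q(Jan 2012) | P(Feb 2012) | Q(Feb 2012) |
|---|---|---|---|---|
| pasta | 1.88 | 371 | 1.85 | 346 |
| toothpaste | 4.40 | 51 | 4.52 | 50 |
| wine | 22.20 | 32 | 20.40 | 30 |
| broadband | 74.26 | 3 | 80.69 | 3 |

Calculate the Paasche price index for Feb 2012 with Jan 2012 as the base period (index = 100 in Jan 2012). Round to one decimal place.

97.8

Paasche price index uses current-period quantities as weights.
ΣP(Feb 2012)·Q(Feb 2012) = 1.85×346 + 4.52×50 + 20.40×30 + 80.69×3 = 640.1 + 226 + 612 + 242.07 = 1720.17
ΣP(Jan 2012)·Q(Feb 2012) = 1.88×346 + 4.40×50 + 22.20×30 + 74.26×3 = 650.48 + 220 + 666 + 222.78 = 1759.26
Index = 1720.17 / 1759.26 × 100 = 97.7780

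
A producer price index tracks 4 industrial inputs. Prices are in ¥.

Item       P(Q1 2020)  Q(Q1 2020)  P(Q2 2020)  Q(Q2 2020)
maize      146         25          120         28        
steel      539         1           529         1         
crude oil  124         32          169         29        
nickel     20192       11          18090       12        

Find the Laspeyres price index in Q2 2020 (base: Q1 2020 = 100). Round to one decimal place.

Laspeyres price index uses base-period quantities as weights.
ΣP(Q2 2020)·Q(Q1 2020) = 120×25 + 529×1 + 169×32 + 18090×11 = 3000 + 529 + 5408 + 198990 = 207927
ΣP(Q1 2020)·Q(Q1 2020) = 146×25 + 539×1 + 124×32 + 20192×11 = 3650 + 539 + 3968 + 222112 = 230269
Index = 207927 / 230269 × 100 = 90.2974

90.3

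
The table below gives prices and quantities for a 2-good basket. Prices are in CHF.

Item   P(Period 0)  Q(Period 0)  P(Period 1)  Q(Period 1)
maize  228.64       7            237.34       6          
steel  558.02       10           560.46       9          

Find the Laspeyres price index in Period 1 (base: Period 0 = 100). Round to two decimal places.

Laspeyres price index uses base-period quantities as weights.
ΣP(Period 1)·Q(Period 0) = 237.34×7 + 560.46×10 = 1661.38 + 5604.6 = 7265.98
ΣP(Period 0)·Q(Period 0) = 228.64×7 + 558.02×10 = 1600.48 + 5580.2 = 7180.68
Index = 7265.98 / 7180.68 × 100 = 101.1879

101.19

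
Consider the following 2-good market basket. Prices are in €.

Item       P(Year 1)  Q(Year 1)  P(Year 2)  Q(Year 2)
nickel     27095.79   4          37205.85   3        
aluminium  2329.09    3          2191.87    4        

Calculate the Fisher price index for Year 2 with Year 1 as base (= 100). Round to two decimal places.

Laspeyres component (base-period weights):
ΣP(Year 2)Q(Year 1) = 37205.85×4 + 2191.87×3 = 148823.4 + 6575.61 = 155399.01
ΣP(Year 1)Q(Year 1) = 27095.79×4 + 2329.09×3 = 108383.16 + 6987.27 = 115370.43
L = 155399.01 / 115370.43 × 100 = 134.6957
Paasche component (current-period weights):
ΣP(Year 2)Q(Year 2) = 37205.85×3 + 2191.87×4 = 111617.55 + 8767.48 = 120385.03
ΣP(Year 1)Q(Year 2) = 27095.79×3 + 2329.09×4 = 81287.37 + 9316.36 = 90603.73
P = 120385.03 / 90603.73 × 100 = 132.8698
Fisher = √(L × P) = √(134.6957 × 132.8698) = 133.7797

133.78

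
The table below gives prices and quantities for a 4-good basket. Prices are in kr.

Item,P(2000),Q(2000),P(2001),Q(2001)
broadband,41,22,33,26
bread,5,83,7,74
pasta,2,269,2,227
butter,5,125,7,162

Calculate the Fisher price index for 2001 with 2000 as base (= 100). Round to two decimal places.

Laspeyres component (base-period weights):
ΣP(2001)Q(2000) = 33×22 + 7×83 + 2×269 + 7×125 = 726 + 581 + 538 + 875 = 2720
ΣP(2000)Q(2000) = 41×22 + 5×83 + 2×269 + 5×125 = 902 + 415 + 538 + 625 = 2480
L = 2720 / 2480 × 100 = 109.6774
Paasche component (current-period weights):
ΣP(2001)Q(2001) = 33×26 + 7×74 + 2×227 + 7×162 = 858 + 518 + 454 + 1134 = 2964
ΣP(2000)Q(2001) = 41×26 + 5×74 + 2×227 + 5×162 = 1066 + 370 + 454 + 810 = 2700
P = 2964 / 2700 × 100 = 109.7778
Fisher = √(L × P) = √(109.6774 × 109.7778) = 109.7276

109.73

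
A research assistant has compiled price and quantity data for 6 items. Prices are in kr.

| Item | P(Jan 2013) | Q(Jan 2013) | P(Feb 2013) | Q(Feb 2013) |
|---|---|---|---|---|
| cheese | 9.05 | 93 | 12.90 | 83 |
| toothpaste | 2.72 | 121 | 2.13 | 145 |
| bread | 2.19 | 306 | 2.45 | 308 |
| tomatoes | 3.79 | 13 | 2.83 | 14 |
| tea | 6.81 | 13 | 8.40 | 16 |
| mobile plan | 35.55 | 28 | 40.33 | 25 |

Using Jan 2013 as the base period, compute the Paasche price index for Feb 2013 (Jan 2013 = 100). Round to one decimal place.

115.5

Paasche price index uses current-period quantities as weights.
ΣP(Feb 2013)·Q(Feb 2013) = 12.90×83 + 2.13×145 + 2.45×308 + 2.83×14 + 8.40×16 + 40.33×25 = 1070.7 + 308.85 + 754.6 + 39.62 + 134.4 + 1008.25 = 3316.42
ΣP(Jan 2013)·Q(Feb 2013) = 9.05×83 + 2.72×145 + 2.19×308 + 3.79×14 + 6.81×16 + 35.55×25 = 751.15 + 394.4 + 674.52 + 53.06 + 108.96 + 888.75 = 2870.84
Index = 3316.42 / 2870.84 × 100 = 115.5209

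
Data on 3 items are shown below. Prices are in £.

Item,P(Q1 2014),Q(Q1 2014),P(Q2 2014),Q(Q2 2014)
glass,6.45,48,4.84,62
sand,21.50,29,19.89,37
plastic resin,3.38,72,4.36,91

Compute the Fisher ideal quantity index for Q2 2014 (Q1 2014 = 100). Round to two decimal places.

Laspeyres component (base-period weights):
ΣP(Q1 2014)Q(Q2 2014) = 6.45×62 + 21.50×37 + 3.38×91 = 399.9 + 795.5 + 307.58 = 1502.98
ΣP(Q1 2014)Q(Q1 2014) = 6.45×48 + 21.50×29 + 3.38×72 = 309.6 + 623.5 + 243.36 = 1176.46
L = 1502.98 / 1176.46 × 100 = 127.7544
Paasche component (current-period weights):
ΣP(Q2 2014)Q(Q2 2014) = 4.84×62 + 19.89×37 + 4.36×91 = 300.08 + 735.93 + 396.76 = 1432.77
ΣP(Q2 2014)Q(Q1 2014) = 4.84×48 + 19.89×29 + 4.36×72 = 232.32 + 576.81 + 313.92 = 1123.05
P = 1432.77 / 1123.05 × 100 = 127.5785
Fisher = √(L × P) = √(127.7544 × 127.5785) = 127.6664

127.67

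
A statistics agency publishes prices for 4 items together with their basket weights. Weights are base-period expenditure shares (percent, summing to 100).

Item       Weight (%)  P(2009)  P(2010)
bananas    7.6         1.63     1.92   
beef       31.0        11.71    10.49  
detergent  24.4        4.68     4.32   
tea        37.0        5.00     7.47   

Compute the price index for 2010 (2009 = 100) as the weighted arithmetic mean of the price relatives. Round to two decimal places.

114.52

bananas: 7.6 × (1.92/1.63) = 7.6 × 1.177914 = 8.9521
beef: 31.0 × (10.49/11.71) = 31.0 × 0.895816 = 27.7703
detergent: 24.4 × (4.32/4.68) = 24.4 × 0.923077 = 22.5231
tea: 37.0 × (7.47/5.00) = 37.0 × 1.494000 = 55.2780
Index = Σ wᵢ·(p₁ᵢ/p₀ᵢ) = 8.9521 + 27.7703 + 22.5231 + 55.2780 = 114.5235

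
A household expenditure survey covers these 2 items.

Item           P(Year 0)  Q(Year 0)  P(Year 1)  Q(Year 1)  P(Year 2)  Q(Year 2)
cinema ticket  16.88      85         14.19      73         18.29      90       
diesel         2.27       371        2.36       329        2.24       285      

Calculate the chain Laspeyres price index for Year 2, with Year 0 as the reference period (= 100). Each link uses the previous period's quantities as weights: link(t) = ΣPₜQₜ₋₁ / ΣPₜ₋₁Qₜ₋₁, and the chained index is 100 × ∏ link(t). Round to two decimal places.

Link Year 0→Year 1:
ΣP(Year 1)Q(Year 0) = 14.19×85 + 2.36×371 = 1206.15 + 875.56 = 2081.71
ΣP(Year 0)Q(Year 0) = 16.88×85 + 2.27×371 = 1434.8 + 842.17 = 2276.97
link = 2081.71/2276.97 = 0.914246
Link Year 1→Year 2:
ΣP(Year 2)Q(Year 1) = 18.29×73 + 2.24×329 = 1335.17 + 736.96 = 2072.13
ΣP(Year 1)Q(Year 1) = 14.19×73 + 2.36×329 = 1035.87 + 776.44 = 1812.31
link = 2072.13/1812.31 = 1.143364
Chained index = 100 × 0.914246 × 1.143364 = 104.5316

104.53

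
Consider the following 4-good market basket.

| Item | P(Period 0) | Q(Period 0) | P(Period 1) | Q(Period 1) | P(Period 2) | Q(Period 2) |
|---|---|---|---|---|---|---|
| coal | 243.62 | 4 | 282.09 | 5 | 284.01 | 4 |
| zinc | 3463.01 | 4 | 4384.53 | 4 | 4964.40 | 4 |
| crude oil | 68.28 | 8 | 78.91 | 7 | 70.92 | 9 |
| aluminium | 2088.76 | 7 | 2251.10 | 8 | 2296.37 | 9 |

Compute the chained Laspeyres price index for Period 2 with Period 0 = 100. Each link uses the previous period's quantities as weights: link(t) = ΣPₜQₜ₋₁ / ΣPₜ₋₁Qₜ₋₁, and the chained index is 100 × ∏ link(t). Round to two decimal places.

Link Period 0→Period 1:
ΣP(Period 1)Q(Period 0) = 282.09×4 + 4384.53×4 + 78.91×8 + 2251.10×7 = 1128.36 + 17538.12 + 631.28 + 15757.7 = 35055.46
ΣP(Period 0)Q(Period 0) = 243.62×4 + 3463.01×4 + 68.28×8 + 2088.76×7 = 974.48 + 13852.04 + 546.24 + 14621.32 = 29994.08
link = 35055.46/29994.08 = 1.168746
Link Period 1→Period 2:
ΣP(Period 2)Q(Period 1) = 284.01×5 + 4964.40×4 + 70.92×7 + 2296.37×8 = 1420.05 + 19857.6 + 496.44 + 18370.96 = 40145.05
ΣP(Period 1)Q(Period 1) = 282.09×5 + 4384.53×4 + 78.91×7 + 2251.10×8 = 1410.45 + 17538.12 + 552.37 + 18008.8 = 37509.74
link = 40145.05/37509.74 = 1.070257
Chained index = 100 × 1.168746 × 1.070257 = 125.0858

125.09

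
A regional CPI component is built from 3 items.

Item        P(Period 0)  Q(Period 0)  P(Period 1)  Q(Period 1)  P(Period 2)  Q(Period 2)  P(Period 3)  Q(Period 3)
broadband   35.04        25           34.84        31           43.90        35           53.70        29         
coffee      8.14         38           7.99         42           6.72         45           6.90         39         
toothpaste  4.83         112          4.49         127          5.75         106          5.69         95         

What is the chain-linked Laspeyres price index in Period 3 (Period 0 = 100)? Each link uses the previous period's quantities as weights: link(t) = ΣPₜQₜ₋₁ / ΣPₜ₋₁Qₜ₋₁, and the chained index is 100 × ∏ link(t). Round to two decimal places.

132.49

Link Period 0→Period 1:
ΣP(Period 1)Q(Period 0) = 34.84×25 + 7.99×38 + 4.49×112 = 871 + 303.62 + 502.88 = 1677.5
ΣP(Period 0)Q(Period 0) = 35.04×25 + 8.14×38 + 4.83×112 = 876 + 309.32 + 540.96 = 1726.28
link = 1677.5/1726.28 = 0.971743
Link Period 1→Period 2:
ΣP(Period 2)Q(Period 1) = 43.90×31 + 6.72×42 + 5.75×127 = 1360.9 + 282.24 + 730.25 = 2373.39
ΣP(Period 1)Q(Period 1) = 34.84×31 + 7.99×42 + 4.49×127 = 1080.04 + 335.58 + 570.23 = 1985.85
link = 2373.39/1985.85 = 1.195151
Link Period 2→Period 3:
ΣP(Period 3)Q(Period 2) = 53.70×35 + 6.90×45 + 5.69×106 = 1879.5 + 310.5 + 603.14 = 2793.14
ΣP(Period 2)Q(Period 2) = 43.90×35 + 6.72×45 + 5.75×106 = 1536.5 + 302.4 + 609.5 = 2448.4
link = 2793.14/2448.4 = 1.140802
Chained index = 100 × 0.971743 × 1.195151 × 1.140802 = 132.4904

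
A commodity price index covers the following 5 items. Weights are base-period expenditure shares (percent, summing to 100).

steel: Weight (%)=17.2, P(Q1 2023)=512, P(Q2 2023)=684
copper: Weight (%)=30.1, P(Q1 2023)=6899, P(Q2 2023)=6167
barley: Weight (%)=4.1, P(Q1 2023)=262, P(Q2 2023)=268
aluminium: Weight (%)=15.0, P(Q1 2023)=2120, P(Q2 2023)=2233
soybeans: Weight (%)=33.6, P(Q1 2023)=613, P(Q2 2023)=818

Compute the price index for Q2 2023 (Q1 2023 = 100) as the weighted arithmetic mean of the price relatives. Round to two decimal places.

steel: 17.2 × (684/512) = 17.2 × 1.335938 = 22.9781
copper: 30.1 × (6167/6899) = 30.1 × 0.893898 = 26.9063
barley: 4.1 × (268/262) = 4.1 × 1.022901 = 4.1939
aluminium: 15.0 × (2233/2120) = 15.0 × 1.053302 = 15.7995
soybeans: 33.6 × (818/613) = 33.6 × 1.334421 = 44.8365
Index = Σ wᵢ·(p₁ᵢ/p₀ᵢ) = 22.9781 + 26.9063 + 4.1939 + 15.7995 + 44.8365 = 114.7144

114.71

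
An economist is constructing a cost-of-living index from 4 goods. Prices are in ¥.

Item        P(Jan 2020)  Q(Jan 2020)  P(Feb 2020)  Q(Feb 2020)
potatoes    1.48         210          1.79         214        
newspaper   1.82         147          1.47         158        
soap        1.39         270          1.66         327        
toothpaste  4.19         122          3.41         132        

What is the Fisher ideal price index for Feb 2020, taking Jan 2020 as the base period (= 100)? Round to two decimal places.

Laspeyres component (base-period weights):
ΣP(Feb 2020)Q(Jan 2020) = 1.79×210 + 1.47×147 + 1.66×270 + 3.41×122 = 375.9 + 216.09 + 448.2 + 416.02 = 1456.21
ΣP(Jan 2020)Q(Jan 2020) = 1.48×210 + 1.82×147 + 1.39×270 + 4.19×122 = 310.8 + 267.54 + 375.3 + 511.18 = 1464.82
L = 1456.21 / 1464.82 × 100 = 99.4122
Paasche component (current-period weights):
ΣP(Feb 2020)Q(Feb 2020) = 1.79×214 + 1.47×158 + 1.66×327 + 3.41×132 = 383.06 + 232.26 + 542.82 + 450.12 = 1608.26
ΣP(Jan 2020)Q(Feb 2020) = 1.48×214 + 1.82×158 + 1.39×327 + 4.19×132 = 316.72 + 287.56 + 454.53 + 553.08 = 1611.89
P = 1608.26 / 1611.89 × 100 = 99.7748
Fisher = √(L × P) = √(99.4122 × 99.7748) = 99.5933

99.59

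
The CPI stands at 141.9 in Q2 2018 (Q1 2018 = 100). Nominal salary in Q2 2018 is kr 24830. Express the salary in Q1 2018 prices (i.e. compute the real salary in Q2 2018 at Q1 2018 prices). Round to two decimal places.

Real = Nominal ÷ (Index/100) = 24830 ÷ (141.9/100)
     = 24830 ÷ 1.419 = 17498.2382

17498.24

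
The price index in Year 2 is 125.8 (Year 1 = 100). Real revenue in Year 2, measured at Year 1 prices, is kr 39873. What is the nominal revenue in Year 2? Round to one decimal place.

50160.2

Nominal = Real × (Index/100) = 39873 × (125.8/100)
        = 39873 × 1.258 = 50160.2340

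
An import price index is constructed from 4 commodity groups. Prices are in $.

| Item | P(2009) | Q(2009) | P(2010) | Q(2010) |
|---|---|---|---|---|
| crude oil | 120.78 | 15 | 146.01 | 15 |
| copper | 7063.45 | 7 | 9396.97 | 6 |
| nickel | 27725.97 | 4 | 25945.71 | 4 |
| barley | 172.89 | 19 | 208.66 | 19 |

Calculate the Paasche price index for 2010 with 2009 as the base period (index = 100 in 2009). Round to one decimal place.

105.0

Paasche price index uses current-period quantities as weights.
ΣP(2010)·Q(2010) = 146.01×15 + 9396.97×6 + 25945.71×4 + 208.66×19 = 2190.15 + 56381.82 + 103782.84 + 3964.54 = 166319.35
ΣP(2009)·Q(2010) = 120.78×15 + 7063.45×6 + 27725.97×4 + 172.89×19 = 1811.7 + 42380.7 + 110903.88 + 3284.91 = 158381.19
Index = 166319.35 / 158381.19 × 100 = 105.0121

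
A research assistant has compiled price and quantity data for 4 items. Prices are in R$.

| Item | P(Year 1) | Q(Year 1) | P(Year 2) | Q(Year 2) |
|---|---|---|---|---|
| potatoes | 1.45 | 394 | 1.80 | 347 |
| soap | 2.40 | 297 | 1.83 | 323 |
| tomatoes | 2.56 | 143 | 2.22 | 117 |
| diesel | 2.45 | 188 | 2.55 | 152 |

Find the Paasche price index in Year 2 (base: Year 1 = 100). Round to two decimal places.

Paasche price index uses current-period quantities as weights.
ΣP(Year 2)·Q(Year 2) = 1.80×347 + 1.83×323 + 2.22×117 + 2.55×152 = 624.6 + 591.09 + 259.74 + 387.6 = 1863.03
ΣP(Year 1)·Q(Year 2) = 1.45×347 + 2.40×323 + 2.56×117 + 2.45×152 = 503.15 + 775.2 + 299.52 + 372.4 = 1950.27
Index = 1863.03 / 1950.27 × 100 = 95.5268

95.53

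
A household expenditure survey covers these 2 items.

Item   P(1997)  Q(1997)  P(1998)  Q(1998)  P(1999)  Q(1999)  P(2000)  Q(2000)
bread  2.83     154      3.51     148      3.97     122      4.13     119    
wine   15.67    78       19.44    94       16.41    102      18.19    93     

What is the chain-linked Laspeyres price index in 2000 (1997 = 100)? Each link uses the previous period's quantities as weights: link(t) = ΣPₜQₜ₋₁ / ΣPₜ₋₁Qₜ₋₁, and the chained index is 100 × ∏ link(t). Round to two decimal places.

123.08

Link 1997→1998:
ΣP(1998)Q(1997) = 3.51×154 + 19.44×78 = 540.54 + 1516.32 = 2056.86
ΣP(1997)Q(1997) = 2.83×154 + 15.67×78 = 435.82 + 1222.26 = 1658.08
link = 2056.86/1658.08 = 1.240507
Link 1998→1999:
ΣP(1999)Q(1998) = 3.97×148 + 16.41×94 = 587.56 + 1542.54 = 2130.1
ΣP(1998)Q(1998) = 3.51×148 + 19.44×94 = 519.48 + 1827.36 = 2346.84
link = 2130.1/2346.84 = 0.907646
Link 1999→2000:
ΣP(2000)Q(1999) = 4.13×122 + 18.19×102 = 503.86 + 1855.38 = 2359.24
ΣP(1999)Q(1999) = 3.97×122 + 16.41×102 = 484.34 + 1673.82 = 2158.16
link = 2359.24/2158.16 = 1.093172
Chained index = 100 × 1.240507 × 0.907646 × 1.093172 = 123.0847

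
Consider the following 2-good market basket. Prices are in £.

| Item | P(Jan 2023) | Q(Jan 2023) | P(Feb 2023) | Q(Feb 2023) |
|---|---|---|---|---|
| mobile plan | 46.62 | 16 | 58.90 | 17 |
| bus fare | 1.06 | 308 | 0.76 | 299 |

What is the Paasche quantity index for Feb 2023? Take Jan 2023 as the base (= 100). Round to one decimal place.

104.4

Paasche quantity index uses current-period prices as weights.
ΣP(Feb 2023)·Q(Feb 2023) = 58.90×17 + 0.76×299 = 1001.3 + 227.24 = 1228.54
ΣP(Feb 2023)·Q(Jan 2023) = 58.90×16 + 0.76×308 = 942.4 + 234.08 = 1176.48
Index = 1228.54 / 1176.48 × 100 = 104.4251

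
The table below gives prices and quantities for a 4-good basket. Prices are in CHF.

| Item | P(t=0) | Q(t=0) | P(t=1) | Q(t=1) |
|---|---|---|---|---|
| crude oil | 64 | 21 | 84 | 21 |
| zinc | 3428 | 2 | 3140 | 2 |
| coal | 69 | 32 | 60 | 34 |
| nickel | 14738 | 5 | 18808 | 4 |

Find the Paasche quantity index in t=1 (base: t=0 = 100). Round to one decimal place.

Paasche quantity index uses current-period prices as weights.
ΣP(t=1)·Q(t=1) = 84×21 + 3140×2 + 60×34 + 18808×4 = 1764 + 6280 + 2040 + 75232 = 85316
ΣP(t=1)·Q(t=0) = 84×21 + 3140×2 + 60×32 + 18808×5 = 1764 + 6280 + 1920 + 94040 = 104004
Index = 85316 / 104004 × 100 = 82.0315

82.0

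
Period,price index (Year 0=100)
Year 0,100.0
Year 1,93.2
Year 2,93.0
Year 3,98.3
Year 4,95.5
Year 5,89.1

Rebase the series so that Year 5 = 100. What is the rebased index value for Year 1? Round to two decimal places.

104.60

Rebased(Year 1) = 93.2 / 89.1 × 100 = 104.6016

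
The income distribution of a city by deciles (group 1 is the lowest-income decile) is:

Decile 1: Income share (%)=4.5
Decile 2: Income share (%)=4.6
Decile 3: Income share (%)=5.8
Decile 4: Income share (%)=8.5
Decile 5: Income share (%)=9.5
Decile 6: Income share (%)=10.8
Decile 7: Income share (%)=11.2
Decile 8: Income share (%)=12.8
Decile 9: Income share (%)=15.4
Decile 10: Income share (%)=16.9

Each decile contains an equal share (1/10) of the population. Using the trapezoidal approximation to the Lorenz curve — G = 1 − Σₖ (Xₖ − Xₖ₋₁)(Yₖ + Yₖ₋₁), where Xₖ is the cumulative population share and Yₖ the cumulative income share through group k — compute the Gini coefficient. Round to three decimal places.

Cumulative income shares Yₖ: 0.0450, 0.0910, 0.1490, 0.2340, 0.3290, 0.4370, 0.5490, 0.6770, 0.8310, 1.0000
Σ (Xₖ−Xₖ₋₁)(Yₖ+Yₖ₋₁) = (1/10)(0.0450+0.0000) + (1/10)(0.0910+0.0450) + (1/10)(0.1490+0.0910) + (1/10)(0.2340+0.1490) + (1/10)(0.3290+0.2340) + (1/10)(0.4370+0.3290) + (1/10)(0.5490+0.4370) + (1/10)(0.6770+0.5490) + (1/10)(0.8310+0.6770) + (1/10)(1.0000+0.8310)
  = 0.0045 + 0.0136 + 0.0240 + 0.0383 + 0.0563 + 0.0766 + 0.0986 + 0.1226 + 0.1508 + 0.1831 = 0.7684
G = 1 − 0.7684 = 0.2316

0.232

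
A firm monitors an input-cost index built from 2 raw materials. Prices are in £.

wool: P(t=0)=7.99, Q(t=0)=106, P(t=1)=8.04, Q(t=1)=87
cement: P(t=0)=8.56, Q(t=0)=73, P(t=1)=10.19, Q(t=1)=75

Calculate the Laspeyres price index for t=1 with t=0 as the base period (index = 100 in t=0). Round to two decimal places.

Laspeyres price index uses base-period quantities as weights.
ΣP(t=1)·Q(t=0) = 8.04×106 + 10.19×73 = 852.24 + 743.87 = 1596.11
ΣP(t=0)·Q(t=0) = 7.99×106 + 8.56×73 = 846.94 + 624.88 = 1471.82
Index = 1596.11 / 1471.82 × 100 = 108.4446

108.44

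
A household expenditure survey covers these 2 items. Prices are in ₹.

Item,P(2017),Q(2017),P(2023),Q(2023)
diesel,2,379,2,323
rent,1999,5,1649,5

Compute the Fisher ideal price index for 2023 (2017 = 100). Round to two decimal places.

83.64

Laspeyres component (base-period weights):
ΣP(2023)Q(2017) = 2×379 + 1649×5 = 758 + 8245 = 9003
ΣP(2017)Q(2017) = 2×379 + 1999×5 = 758 + 9995 = 10753
L = 9003 / 10753 × 100 = 83.7255
Paasche component (current-period weights):
ΣP(2023)Q(2023) = 2×323 + 1649×5 = 646 + 8245 = 8891
ΣP(2017)Q(2023) = 2×323 + 1999×5 = 646 + 9995 = 10641
P = 8891 / 10641 × 100 = 83.5542
Fisher = √(L × P) = √(83.7255 × 83.5542) = 83.6398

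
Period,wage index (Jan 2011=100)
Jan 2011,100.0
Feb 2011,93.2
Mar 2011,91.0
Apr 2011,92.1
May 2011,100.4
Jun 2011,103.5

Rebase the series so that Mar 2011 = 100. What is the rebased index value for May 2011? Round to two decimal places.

110.33

Rebased(May 2011) = 100.4 / 91.0 × 100 = 110.3297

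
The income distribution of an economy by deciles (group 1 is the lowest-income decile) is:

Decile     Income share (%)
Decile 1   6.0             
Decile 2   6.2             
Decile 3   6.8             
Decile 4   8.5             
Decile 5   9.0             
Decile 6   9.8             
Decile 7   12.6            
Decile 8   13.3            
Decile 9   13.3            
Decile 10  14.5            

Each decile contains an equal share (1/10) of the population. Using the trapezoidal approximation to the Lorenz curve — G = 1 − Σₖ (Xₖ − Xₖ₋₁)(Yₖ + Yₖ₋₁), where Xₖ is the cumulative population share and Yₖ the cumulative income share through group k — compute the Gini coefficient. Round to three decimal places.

0.172

Cumulative income shares Yₖ: 0.0600, 0.1220, 0.1900, 0.2750, 0.3650, 0.4630, 0.5890, 0.7220, 0.8550, 1.0000
Σ (Xₖ−Xₖ₋₁)(Yₖ+Yₖ₋₁) = (1/10)(0.0600+0.0000) + (1/10)(0.1220+0.0600) + (1/10)(0.1900+0.1220) + (1/10)(0.2750+0.1900) + (1/10)(0.3650+0.2750) + (1/10)(0.4630+0.3650) + (1/10)(0.5890+0.4630) + (1/10)(0.7220+0.5890) + (1/10)(0.8550+0.7220) + (1/10)(1.0000+0.8550)
  = 0.0060 + 0.0182 + 0.0312 + 0.0465 + 0.0640 + 0.0828 + 0.1052 + 0.1311 + 0.1577 + 0.1855 = 0.8282
G = 1 − 0.8282 = 0.1718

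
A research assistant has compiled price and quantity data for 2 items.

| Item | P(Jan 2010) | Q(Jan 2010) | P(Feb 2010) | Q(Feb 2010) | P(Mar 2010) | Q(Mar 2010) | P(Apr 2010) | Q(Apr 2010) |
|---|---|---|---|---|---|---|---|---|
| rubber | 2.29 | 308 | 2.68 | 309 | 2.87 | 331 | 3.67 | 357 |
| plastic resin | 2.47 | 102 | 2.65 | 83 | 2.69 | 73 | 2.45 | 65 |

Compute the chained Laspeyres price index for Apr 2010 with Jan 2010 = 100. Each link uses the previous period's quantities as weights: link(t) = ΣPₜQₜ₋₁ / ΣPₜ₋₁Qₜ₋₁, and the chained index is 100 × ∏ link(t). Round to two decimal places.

Link Jan 2010→Feb 2010:
ΣP(Feb 2010)Q(Jan 2010) = 2.68×308 + 2.65×102 = 825.44 + 270.3 = 1095.74
ΣP(Jan 2010)Q(Jan 2010) = 2.29×308 + 2.47×102 = 705.32 + 251.94 = 957.26
link = 1095.74/957.26 = 1.144663
Link Feb 2010→Mar 2010:
ΣP(Mar 2010)Q(Feb 2010) = 2.87×309 + 2.69×83 = 886.83 + 223.27 = 1110.1
ΣP(Feb 2010)Q(Feb 2010) = 2.68×309 + 2.65×83 = 828.12 + 219.95 = 1048.07
link = 1110.1/1048.07 = 1.059185
Link Mar 2010→Apr 2010:
ΣP(Apr 2010)Q(Mar 2010) = 3.67×331 + 2.45×73 = 1214.77 + 178.85 = 1393.62
ΣP(Mar 2010)Q(Mar 2010) = 2.87×331 + 2.69×73 = 949.97 + 196.37 = 1146.34
link = 1393.62/1146.34 = 1.215713
Chained index = 100 × 1.144663 × 1.059185 × 1.215713 = 147.3942

147.39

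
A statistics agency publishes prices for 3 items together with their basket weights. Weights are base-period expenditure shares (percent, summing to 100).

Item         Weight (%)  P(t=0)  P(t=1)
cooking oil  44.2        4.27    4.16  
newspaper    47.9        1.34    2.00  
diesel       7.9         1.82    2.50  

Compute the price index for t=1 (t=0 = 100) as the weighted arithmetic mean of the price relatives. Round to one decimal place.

125.4

cooking oil: 44.2 × (4.16/4.27) = 44.2 × 0.974239 = 43.0614
newspaper: 47.9 × (2.00/1.34) = 47.9 × 1.492537 = 71.4925
diesel: 7.9 × (2.50/1.82) = 7.9 × 1.373626 = 10.8516
Index = Σ wᵢ·(p₁ᵢ/p₀ᵢ) = 43.0614 + 71.4925 + 10.8516 = 125.4055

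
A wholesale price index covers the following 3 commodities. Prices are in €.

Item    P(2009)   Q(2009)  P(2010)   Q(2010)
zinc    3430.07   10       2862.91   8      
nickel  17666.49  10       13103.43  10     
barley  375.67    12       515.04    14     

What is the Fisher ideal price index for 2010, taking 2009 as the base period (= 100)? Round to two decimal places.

Laspeyres component (base-period weights):
ΣP(2010)Q(2009) = 2862.91×10 + 13103.43×10 + 515.04×12 = 28629.1 + 131034.3 + 6180.48 = 165843.88
ΣP(2009)Q(2009) = 3430.07×10 + 17666.49×10 + 375.67×12 = 34300.7 + 176664.9 + 4508.04 = 215473.64
L = 165843.88 / 215473.64 × 100 = 76.9671
Paasche component (current-period weights):
ΣP(2010)Q(2010) = 2862.91×8 + 13103.43×10 + 515.04×14 = 22903.28 + 131034.3 + 7210.56 = 161148.14
ΣP(2009)Q(2010) = 3430.07×8 + 17666.49×10 + 375.67×14 = 27440.56 + 176664.9 + 5259.38 = 209364.84
P = 161148.14 / 209364.84 × 100 = 76.9700
Fisher = √(L × P) = √(76.9671 × 76.9700) = 76.9686

76.97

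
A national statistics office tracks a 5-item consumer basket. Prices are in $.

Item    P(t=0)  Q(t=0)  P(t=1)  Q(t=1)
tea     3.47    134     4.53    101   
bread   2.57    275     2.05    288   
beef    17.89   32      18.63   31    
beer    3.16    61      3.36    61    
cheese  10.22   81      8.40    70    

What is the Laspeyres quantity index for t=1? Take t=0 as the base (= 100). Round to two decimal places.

92.35

Laspeyres quantity index uses base-period prices as weights.
ΣP(t=0)·Q(t=1) = 3.47×101 + 2.57×288 + 17.89×31 + 3.16×61 + 10.22×70 = 350.47 + 740.16 + 554.59 + 192.76 + 715.4 = 2553.38
ΣP(t=0)·Q(t=0) = 3.47×134 + 2.57×275 + 17.89×32 + 3.16×61 + 10.22×81 = 464.98 + 706.75 + 572.48 + 192.76 + 827.82 = 2764.79
Index = 2553.38 / 2764.79 × 100 = 92.3535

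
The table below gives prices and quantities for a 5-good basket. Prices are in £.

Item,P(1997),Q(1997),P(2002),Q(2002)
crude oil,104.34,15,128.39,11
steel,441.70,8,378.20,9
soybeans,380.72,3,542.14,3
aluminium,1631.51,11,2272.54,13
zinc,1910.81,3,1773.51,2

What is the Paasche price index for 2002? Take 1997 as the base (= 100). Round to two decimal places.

126.32

Paasche price index uses current-period quantities as weights.
ΣP(2002)·Q(2002) = 128.39×11 + 378.20×9 + 542.14×3 + 2272.54×13 + 1773.51×2 = 1412.29 + 3403.8 + 1626.42 + 29543.02 + 3547.02 = 39532.55
ΣP(1997)·Q(2002) = 104.34×11 + 441.70×9 + 380.72×3 + 1631.51×13 + 1910.81×2 = 1147.74 + 3975.3 + 1142.16 + 21209.63 + 3821.62 = 31296.45
Index = 39532.55 / 31296.45 × 100 = 126.3164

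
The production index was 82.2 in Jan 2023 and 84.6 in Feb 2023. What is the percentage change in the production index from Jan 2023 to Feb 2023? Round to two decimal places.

2.92%

Change = (84.6 − 82.2) / 82.2 × 100
       = 2.4 / 82.2 × 100 = 2.9197%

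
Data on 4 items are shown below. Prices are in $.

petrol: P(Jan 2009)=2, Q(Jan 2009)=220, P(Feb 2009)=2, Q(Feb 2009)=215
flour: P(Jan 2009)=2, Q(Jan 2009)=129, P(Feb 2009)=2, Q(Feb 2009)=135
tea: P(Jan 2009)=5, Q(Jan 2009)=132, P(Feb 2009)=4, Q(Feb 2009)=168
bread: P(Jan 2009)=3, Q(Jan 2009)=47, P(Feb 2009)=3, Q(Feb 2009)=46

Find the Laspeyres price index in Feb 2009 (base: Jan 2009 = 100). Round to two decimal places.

91.19

Laspeyres price index uses base-period quantities as weights.
ΣP(Feb 2009)·Q(Jan 2009) = 2×220 + 2×129 + 4×132 + 3×47 = 440 + 258 + 528 + 141 = 1367
ΣP(Jan 2009)·Q(Jan 2009) = 2×220 + 2×129 + 5×132 + 3×47 = 440 + 258 + 660 + 141 = 1499
Index = 1367 / 1499 × 100 = 91.1941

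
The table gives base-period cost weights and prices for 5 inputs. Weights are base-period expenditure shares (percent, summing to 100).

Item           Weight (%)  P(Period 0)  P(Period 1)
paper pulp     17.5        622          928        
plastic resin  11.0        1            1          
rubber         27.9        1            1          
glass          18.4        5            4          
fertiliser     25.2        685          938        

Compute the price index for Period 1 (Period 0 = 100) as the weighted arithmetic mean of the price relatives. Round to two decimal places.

114.24

paper pulp: 17.5 × (928/622) = 17.5 × 1.491961 = 26.1093
plastic resin: 11.0 × (1/1) = 11.0 × 1.000000 = 11.0000
rubber: 27.9 × (1/1) = 27.9 × 1.000000 = 27.9000
glass: 18.4 × (4/5) = 18.4 × 0.800000 = 14.7200
fertiliser: 25.2 × (938/685) = 25.2 × 1.369343 = 34.5074
Index = Σ wᵢ·(p₁ᵢ/p₀ᵢ) = 26.1093 + 11.0000 + 27.9000 + 14.7200 + 34.5074 = 114.2368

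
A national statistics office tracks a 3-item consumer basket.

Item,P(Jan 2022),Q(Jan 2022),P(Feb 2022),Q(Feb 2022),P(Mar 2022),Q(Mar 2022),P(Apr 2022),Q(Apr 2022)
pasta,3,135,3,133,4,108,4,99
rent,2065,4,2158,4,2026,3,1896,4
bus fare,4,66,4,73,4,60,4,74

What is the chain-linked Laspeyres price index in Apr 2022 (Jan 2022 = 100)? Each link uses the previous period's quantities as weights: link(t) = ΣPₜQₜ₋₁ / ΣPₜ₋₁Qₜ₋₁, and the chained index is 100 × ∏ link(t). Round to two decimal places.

93.99

Link Jan 2022→Feb 2022:
ΣP(Feb 2022)Q(Jan 2022) = 3×135 + 2158×4 + 4×66 = 405 + 8632 + 264 = 9301
ΣP(Jan 2022)Q(Jan 2022) = 3×135 + 2065×4 + 4×66 = 405 + 8260 + 264 = 8929
link = 9301/8929 = 1.041662
Link Feb 2022→Mar 2022:
ΣP(Mar 2022)Q(Feb 2022) = 4×133 + 2026×4 + 4×73 = 532 + 8104 + 292 = 8928
ΣP(Feb 2022)Q(Feb 2022) = 3×133 + 2158×4 + 4×73 = 399 + 8632 + 292 = 9323
link = 8928/9323 = 0.957632
Link Mar 2022→Apr 2022:
ΣP(Apr 2022)Q(Mar 2022) = 4×108 + 1896×3 + 4×60 = 432 + 5688 + 240 = 6360
ΣP(Mar 2022)Q(Mar 2022) = 4×108 + 2026×3 + 4×60 = 432 + 6078 + 240 = 6750
link = 6360/6750 = 0.942222
Chained index = 100 × 1.041662 × 0.957632 × 0.942222 = 93.9894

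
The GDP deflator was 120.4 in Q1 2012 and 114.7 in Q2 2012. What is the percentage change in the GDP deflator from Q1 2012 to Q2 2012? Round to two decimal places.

-4.73%

Change = (114.7 − 120.4) / 120.4 × 100
       = -5.7 / 120.4 × 100 = -4.7342%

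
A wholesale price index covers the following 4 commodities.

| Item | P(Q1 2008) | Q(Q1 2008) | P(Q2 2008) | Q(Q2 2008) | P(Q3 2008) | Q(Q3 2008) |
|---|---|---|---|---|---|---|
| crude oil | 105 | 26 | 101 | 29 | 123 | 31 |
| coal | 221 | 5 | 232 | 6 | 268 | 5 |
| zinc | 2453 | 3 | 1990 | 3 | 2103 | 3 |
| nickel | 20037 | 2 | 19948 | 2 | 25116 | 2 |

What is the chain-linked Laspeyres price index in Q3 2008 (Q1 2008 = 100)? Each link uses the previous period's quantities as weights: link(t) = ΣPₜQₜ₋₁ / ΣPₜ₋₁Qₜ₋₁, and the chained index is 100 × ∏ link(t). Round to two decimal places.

119.10

Link Q1 2008→Q2 2008:
ΣP(Q2 2008)Q(Q1 2008) = 101×26 + 232×5 + 1990×3 + 19948×2 = 2626 + 1160 + 5970 + 39896 = 49652
ΣP(Q1 2008)Q(Q1 2008) = 105×26 + 221×5 + 2453×3 + 20037×2 = 2730 + 1105 + 7359 + 40074 = 51268
link = 49652/51268 = 0.968479
Link Q2 2008→Q3 2008:
ΣP(Q3 2008)Q(Q2 2008) = 123×29 + 268×6 + 2103×3 + 25116×2 = 3567 + 1608 + 6309 + 50232 = 61716
ΣP(Q2 2008)Q(Q2 2008) = 101×29 + 232×6 + 1990×3 + 19948×2 = 2929 + 1392 + 5970 + 39896 = 50187
link = 61716/50187 = 1.229721
Chained index = 100 × 0.968479 × 1.229721 = 119.0959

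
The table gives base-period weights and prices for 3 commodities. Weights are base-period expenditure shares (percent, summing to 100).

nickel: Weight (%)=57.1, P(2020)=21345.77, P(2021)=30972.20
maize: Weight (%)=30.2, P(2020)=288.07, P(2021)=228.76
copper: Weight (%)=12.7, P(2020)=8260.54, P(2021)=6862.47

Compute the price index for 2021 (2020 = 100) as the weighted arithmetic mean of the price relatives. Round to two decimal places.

117.38

nickel: 57.1 × (30972.20/21345.77) = 57.1 × 1.450976 = 82.8507
maize: 30.2 × (228.76/288.07) = 30.2 × 0.794113 = 23.9822
copper: 12.7 × (6862.47/8260.54) = 12.7 × 0.830753 = 10.5506
Index = Σ wᵢ·(p₁ᵢ/p₀ᵢ) = 82.8507 + 23.9822 + 10.5506 = 117.3835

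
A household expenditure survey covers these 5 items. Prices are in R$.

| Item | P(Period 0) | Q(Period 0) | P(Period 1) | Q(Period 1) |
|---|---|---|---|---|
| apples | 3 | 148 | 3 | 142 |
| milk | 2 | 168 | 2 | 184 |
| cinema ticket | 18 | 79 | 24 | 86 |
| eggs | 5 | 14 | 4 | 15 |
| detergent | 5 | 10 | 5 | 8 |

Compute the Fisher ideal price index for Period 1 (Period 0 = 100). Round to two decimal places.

120.10

Laspeyres component (base-period weights):
ΣP(Period 1)Q(Period 0) = 3×148 + 2×168 + 24×79 + 4×14 + 5×10 = 444 + 336 + 1896 + 56 + 50 = 2782
ΣP(Period 0)Q(Period 0) = 3×148 + 2×168 + 18×79 + 5×14 + 5×10 = 444 + 336 + 1422 + 70 + 50 = 2322
L = 2782 / 2322 × 100 = 119.8105
Paasche component (current-period weights):
ΣP(Period 1)Q(Period 1) = 3×142 + 2×184 + 24×86 + 4×15 + 5×8 = 426 + 368 + 2064 + 60 + 40 = 2958
ΣP(Period 0)Q(Period 1) = 3×142 + 2×184 + 18×86 + 5×15 + 5×8 = 426 + 368 + 1548 + 75 + 40 = 2457
P = 2958 / 2457 × 100 = 120.3907
Fisher = √(L × P) = √(119.8105 × 120.3907) = 120.1003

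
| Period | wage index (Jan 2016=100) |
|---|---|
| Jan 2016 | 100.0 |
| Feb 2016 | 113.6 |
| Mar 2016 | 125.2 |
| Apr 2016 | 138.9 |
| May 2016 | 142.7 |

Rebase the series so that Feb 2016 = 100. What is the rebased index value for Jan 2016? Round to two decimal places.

88.03

Rebased(Jan 2016) = 100.0 / 113.6 × 100 = 88.0282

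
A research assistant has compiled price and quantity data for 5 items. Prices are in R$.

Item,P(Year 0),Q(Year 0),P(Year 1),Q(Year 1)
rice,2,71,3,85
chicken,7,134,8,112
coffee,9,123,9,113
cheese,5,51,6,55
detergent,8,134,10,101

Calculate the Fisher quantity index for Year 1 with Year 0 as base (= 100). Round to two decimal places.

86.89

Laspeyres component (base-period weights):
ΣP(Year 0)Q(Year 1) = 2×85 + 7×112 + 9×113 + 5×55 + 8×101 = 170 + 784 + 1017 + 275 + 808 = 3054
ΣP(Year 0)Q(Year 0) = 2×71 + 7×134 + 9×123 + 5×51 + 8×134 = 142 + 938 + 1107 + 255 + 1072 = 3514
L = 3054 / 3514 × 100 = 86.9095
Paasche component (current-period weights):
ΣP(Year 1)Q(Year 1) = 3×85 + 8×112 + 9×113 + 6×55 + 10×101 = 255 + 896 + 1017 + 330 + 1010 = 3508
ΣP(Year 1)Q(Year 0) = 3×71 + 8×134 + 9×123 + 6×51 + 10×134 = 213 + 1072 + 1107 + 306 + 1340 = 4038
P = 3508 / 4038 × 100 = 86.8747
Fisher = √(L × P) = √(86.9095 × 86.8747) = 86.8921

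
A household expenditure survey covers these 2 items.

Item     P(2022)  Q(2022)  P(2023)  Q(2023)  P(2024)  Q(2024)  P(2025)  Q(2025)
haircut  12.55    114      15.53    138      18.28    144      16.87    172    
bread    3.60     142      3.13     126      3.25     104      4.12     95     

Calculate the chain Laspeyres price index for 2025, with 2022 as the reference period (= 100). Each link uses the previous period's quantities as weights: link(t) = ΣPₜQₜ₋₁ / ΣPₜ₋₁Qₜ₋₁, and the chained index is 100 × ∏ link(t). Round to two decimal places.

Link 2022→2023:
ΣP(2023)Q(2022) = 15.53×114 + 3.13×142 = 1770.42 + 444.46 = 2214.88
ΣP(2022)Q(2022) = 12.55×114 + 3.60×142 = 1430.7 + 511.2 = 1941.9
link = 2214.88/1941.9 = 1.140574
Link 2023→2024:
ΣP(2024)Q(2023) = 18.28×138 + 3.25×126 = 2522.64 + 409.5 = 2932.14
ΣP(2023)Q(2023) = 15.53×138 + 3.13×126 = 2143.14 + 394.38 = 2537.52
link = 2932.14/2537.52 = 1.155514
Link 2024→2025:
ΣP(2025)Q(2024) = 16.87×144 + 4.12×104 = 2429.28 + 428.48 = 2857.76
ΣP(2024)Q(2024) = 18.28×144 + 3.25×104 = 2632.32 + 338 = 2970.32
link = 2857.76/2970.32 = 0.962105
Chained index = 100 × 1.140574 × 1.155514 × 0.962105 = 126.8005

126.80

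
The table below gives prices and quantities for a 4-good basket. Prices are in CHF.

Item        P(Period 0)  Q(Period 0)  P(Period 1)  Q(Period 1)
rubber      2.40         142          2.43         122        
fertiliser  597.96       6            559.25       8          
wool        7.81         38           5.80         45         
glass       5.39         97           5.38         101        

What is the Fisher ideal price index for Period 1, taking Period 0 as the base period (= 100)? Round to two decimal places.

93.46

Laspeyres component (base-period weights):
ΣP(Period 1)Q(Period 0) = 2.43×142 + 559.25×6 + 5.80×38 + 5.38×97 = 345.06 + 3355.5 + 220.4 + 521.86 = 4442.82
ΣP(Period 0)Q(Period 0) = 2.40×142 + 597.96×6 + 7.81×38 + 5.39×97 = 340.8 + 3587.76 + 296.78 + 522.83 = 4748.17
L = 4442.82 / 4748.17 × 100 = 93.5691
Paasche component (current-period weights):
ΣP(Period 1)Q(Period 1) = 2.43×122 + 559.25×8 + 5.80×45 + 5.38×101 = 296.46 + 4474 + 261 + 543.38 = 5574.84
ΣP(Period 0)Q(Period 1) = 2.40×122 + 597.96×8 + 7.81×45 + 5.39×101 = 292.8 + 4783.68 + 351.45 + 544.39 = 5972.32
P = 5574.84 / 5972.32 × 100 = 93.3446
Fisher = √(L × P) = √(93.5691 × 93.3446) = 93.4568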